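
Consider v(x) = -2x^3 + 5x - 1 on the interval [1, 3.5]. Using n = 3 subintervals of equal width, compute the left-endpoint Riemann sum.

-23.125

Δx = (3.5 − 1)/3 = 5/6.
Left endpoints: 1, 11/6, 8/3.
v(1) = 2, v(11/6) = -449/108, v(8/3) = -691/27.
Sum = Δx · [v(1) + v(11/6) + v(8/3)].
Sum = -23.125.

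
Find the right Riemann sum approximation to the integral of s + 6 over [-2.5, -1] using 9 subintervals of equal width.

Δs = (-1 − (-2.5))/9 = 1/6.
Right endpoints: -7/3, -13/6, -2, -11/6, -5/3, -1.5, -4/3, -7/6, -1.
f(-7/3) = 11/3, f(-13/6) = 23/6, f(-2) = 4, f(-11/6) = 25/6, f(-5/3) = 13/3, f(-1.5) = 4.5, f(-4/3) = 14/3, f(-7/6) = 29/6, f(-1) = 5.
Sum = Δs · [f(-7/3) + f(-13/6) + f(-2) + ...].
Sum = 6.5.

6.5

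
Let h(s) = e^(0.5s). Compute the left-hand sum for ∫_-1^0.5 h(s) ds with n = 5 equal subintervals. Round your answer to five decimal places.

Δs = (0.5 − (-1))/5 = 0.3.
Left endpoints: -1, -0.7, -0.4, -0.1, 0.2.
h(-1) ≈ 0.60653, h(-0.7) ≈ 0.70469, h(-0.4) ≈ 0.81873, h(-0.1) ≈ 0.95123, h(0.2) ≈ 1.10517.
Sum = Δs · [h(-1) + h(-0.7) + h(-0.4) + h(-0.1) + h(0.2)].
Sum ≈ 1.25590.

1.25590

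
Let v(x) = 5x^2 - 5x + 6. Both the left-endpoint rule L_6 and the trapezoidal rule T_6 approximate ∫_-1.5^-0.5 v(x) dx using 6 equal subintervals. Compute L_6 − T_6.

1.25

L_6 ≈ 17.68981.
T_6 ≈ 16.43981.
L_6 − T_6 = 1.25.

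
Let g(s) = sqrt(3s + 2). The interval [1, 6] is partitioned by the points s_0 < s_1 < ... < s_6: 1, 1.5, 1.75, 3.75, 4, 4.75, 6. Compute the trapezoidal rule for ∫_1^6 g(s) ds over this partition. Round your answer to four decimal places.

17.3363

Subinterval widths: 0.5, 0.25, 2, 0.25, 0.75, 1.25.
g(1) ≈ 2.2361, g(1.5) ≈ 2.5495, g(1.75) ≈ 2.6926, g(3.75) ≈ 3.6401, g(4) ≈ 3.7417, g(4.75) ≈ 4.0311, g(6) ≈ 4.4721.
On each subinterval the trapezoid contributes (Δs_i/2)·[g(s_{i-1}) + g(s_i)].
Sum ≈ 17.3363.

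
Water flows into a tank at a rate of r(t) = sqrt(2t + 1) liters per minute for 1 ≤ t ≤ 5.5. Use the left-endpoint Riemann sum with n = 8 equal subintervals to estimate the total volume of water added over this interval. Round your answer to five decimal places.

11.62963

Δt = (5.5 − 1)/8 = 0.5625.
Left endpoints: 1, 1.5625, 2.125, 2.6875, 3.25, 3.8125, 4.375, 4.9375.
r(1) ≈ 1.73205, r(1.5625) ≈ 2.03101, r(2.125) ≈ 2.29129, r(2.6875) ≈ 2.52488, r(3.25) ≈ 2.73861, r(3.8125) ≈ 2.93684, r(4.375) ≈ 3.12250, r(4.9375) ≈ 3.29773.
Sum = Δt · [r(1) + r(1.5625) + r(2.125) + ...].
Sum ≈ 11.62963.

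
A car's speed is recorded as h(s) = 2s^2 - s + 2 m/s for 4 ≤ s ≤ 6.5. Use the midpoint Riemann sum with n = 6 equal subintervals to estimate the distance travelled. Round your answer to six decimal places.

132.219329

Δs = (6.5 − 4)/6 = 5/12.
Midpoints: 101/24, 4.625, 121/24, 131/24, 5.875, 151/24.
h(101/24) = 9565/288, h(4.625) = 40.15625, h(121/24) = 13765/288, h(131/24) = 16165/288, h(5.875) = 65.15625, h(151/24) = 21565/288.
Sum = Δs · [h(101/24) + h(4.625) + h(121/24) + ...].
Sum ≈ 132.219329.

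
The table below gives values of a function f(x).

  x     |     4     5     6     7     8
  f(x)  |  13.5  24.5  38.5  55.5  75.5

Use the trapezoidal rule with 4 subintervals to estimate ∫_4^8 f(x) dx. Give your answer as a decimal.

Δx = 1.
T_4 = (1/2)·[13.5 + 2·24.5 + 2·38.5 + 2·55.5 + 75.5] = 163.

163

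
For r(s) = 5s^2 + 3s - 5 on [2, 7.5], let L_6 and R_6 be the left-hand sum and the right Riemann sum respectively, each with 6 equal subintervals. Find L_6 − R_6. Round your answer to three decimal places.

-254.604

L_6 ≈ 617.21586.
R_6 ≈ 871.82002.
L_6 − R_6 ≈ -254.604.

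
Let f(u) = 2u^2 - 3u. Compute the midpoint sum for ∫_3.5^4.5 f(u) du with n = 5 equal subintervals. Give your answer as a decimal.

20.16

Δu = (4.5 − 3.5)/5 = 0.2.
Midpoints: 3.6, 3.8, 4, 4.2, 4.4.
f(3.6) = 15.12, f(3.8) = 17.48, f(4) = 20, f(4.2) = 22.68, f(4.4) = 25.52.
Sum = Δu · [f(3.6) + f(3.8) + f(4) + f(4.2) + f(4.4)].
Sum = 20.16.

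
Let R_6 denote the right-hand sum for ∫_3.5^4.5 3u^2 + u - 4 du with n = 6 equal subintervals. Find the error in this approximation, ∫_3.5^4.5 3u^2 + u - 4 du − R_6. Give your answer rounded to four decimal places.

Exact integral: ∫_3.5^4.5 f(u) du = 48.25.
R_6 ≈ 50.347222.
Error ≈ 48.25 − 50.347222 ≈ -2.0972.

-2.0972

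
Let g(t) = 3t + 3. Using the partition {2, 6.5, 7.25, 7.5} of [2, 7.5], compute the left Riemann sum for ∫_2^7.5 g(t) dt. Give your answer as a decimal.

63.5625

Subinterval widths: 4.5, 0.75, 0.25.
Left endpoints: 2, 6.5, 7.25.
g(2) = 9, g(6.5) = 22.5, g(7.25) = 24.75.
Sum = Σ Δt_i · g(t_i).
Sum = 63.5625.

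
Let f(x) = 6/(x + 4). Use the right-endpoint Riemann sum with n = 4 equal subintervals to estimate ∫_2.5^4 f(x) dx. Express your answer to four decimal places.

1.2139

Δx = (4 − 2.5)/4 = 0.375.
Right endpoints: 2.875, 3.25, 3.625, 4.
f(2.875) = 48/55, f(3.25) = 24/29, f(3.625) = 48/61, f(4) = 0.75.
Sum = Δx · [f(2.875) + f(3.25) + f(3.625) + f(4)].
Sum ≈ 1.2139.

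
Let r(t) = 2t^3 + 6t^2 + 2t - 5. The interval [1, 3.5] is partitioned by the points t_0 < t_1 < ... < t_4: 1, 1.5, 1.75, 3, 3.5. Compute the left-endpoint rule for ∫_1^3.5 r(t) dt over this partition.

96.0546875

Subinterval widths: 0.5, 0.25, 1.25, 0.5.
Left endpoints: 1, 1.5, 1.75, 3.
r(1) = 5, r(1.5) = 18.25, r(1.75) = 27.59375, r(3) = 109.
Sum = Σ Δt_i · r(t_i).
Sum = 96.0546875.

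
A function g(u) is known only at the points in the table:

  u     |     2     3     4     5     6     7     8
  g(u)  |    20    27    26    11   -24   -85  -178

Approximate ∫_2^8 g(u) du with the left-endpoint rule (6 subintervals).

-25

Δu = 1.
Sum = 1·[20 + 27 + 26 + 11 + (-24) + (-85)] = -25.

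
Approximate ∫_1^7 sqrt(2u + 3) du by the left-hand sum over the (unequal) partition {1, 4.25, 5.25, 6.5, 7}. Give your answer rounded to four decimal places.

Subinterval widths: 3.25, 1, 1.25, 0.5.
Left endpoints: 1, 4.25, 5.25, 6.5.
f(1) ≈ 2.2361, f(4.25) ≈ 3.3912, f(5.25) ≈ 3.6742, f(6.5) ≈ 4.0000.
Sum = Σ Δu_i · f(u_i).
Sum ≈ 17.2512.

17.2512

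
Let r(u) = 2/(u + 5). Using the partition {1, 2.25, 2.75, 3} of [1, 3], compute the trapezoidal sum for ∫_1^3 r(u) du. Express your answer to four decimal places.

0.5777

Subinterval widths: 1.25, 0.5, 0.25.
r(1) = 1/3, r(2.25) = 8/29, r(2.75) = 8/31, r(3) = 0.25.
On each subinterval the trapezoid contributes (Δu_i/2)·[r(u_{i-1}) + r(u_i)].
Sum ≈ 0.5777.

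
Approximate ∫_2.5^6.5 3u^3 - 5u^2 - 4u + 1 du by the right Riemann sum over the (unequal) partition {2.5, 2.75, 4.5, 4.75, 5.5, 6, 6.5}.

1084.2578125

Subinterval widths: 0.25, 1.75, 0.25, 0.75, 0.5, 0.5.
Right endpoints: 2.75, 4.5, 4.75, 5.5, 6, 6.5.
f(2.75) = 14.578125, f(4.5) = 155.125, f(4.75) = 190.703125, f(5.5) = 326.875, f(6) = 445, f(6.5) = 587.625.
Sum = Σ Δu_i · f(u_i).
Sum = 1084.2578125.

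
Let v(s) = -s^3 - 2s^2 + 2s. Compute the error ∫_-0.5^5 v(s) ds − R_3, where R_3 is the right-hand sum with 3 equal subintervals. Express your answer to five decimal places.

176.94850

Exact integral: ∫_-0.5^5 v(s) ds ≈ -214.9010417.
R_3 ≈ -391.8495370.
Error ≈ -214.9010417 − (-391.8495370) ≈ 176.94850.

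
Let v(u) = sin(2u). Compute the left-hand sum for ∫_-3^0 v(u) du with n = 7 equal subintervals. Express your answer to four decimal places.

Δu = (0 − (-3))/7 = 3/7.
Left endpoints: -3, -18/7, -15/7, -12/7, -9/7, -6/7, -3/7.
v(-3) ≈ 0.2794, v(-18/7) ≈ 0.9088, v(-15/7) ≈ 0.9103, v(-12/7) ≈ 0.2831, v(-9/7) ≈ -0.5398, v(-6/7) ≈ -0.9897, v(-3/7) ≈ -0.7560.
Sum = Δu · [v(-3) + v(-18/7) + v(-15/7) + ...].
Sum ≈ 0.0412.

0.0412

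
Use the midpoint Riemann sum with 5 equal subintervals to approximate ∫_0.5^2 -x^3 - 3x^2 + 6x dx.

-0.5334375

Δx = (2 − 0.5)/5 = 0.3.
Midpoints: 0.65, 0.95, 1.25, 1.55, 1.85.
f(0.65) = 2.357875, f(0.95) = 2.135125, f(1.25) = 0.859375, f(1.55) = -1.631375, f(1.85) = -5.499125.
Sum = Δx · [f(0.65) + f(0.95) + f(1.25) + f(1.55) + f(1.85)].
Sum = -0.5334375.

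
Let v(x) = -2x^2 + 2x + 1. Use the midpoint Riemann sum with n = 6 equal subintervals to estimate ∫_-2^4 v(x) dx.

-29

Δx = (4 − (-2))/6 = 1.
Midpoints: -1.5, -0.5, 0.5, 1.5, 2.5, 3.5.
v(-1.5) = -6.5, v(-0.5) = -0.5, v(0.5) = 1.5, v(1.5) = -0.5, v(2.5) = -6.5, v(3.5) = -16.5.
Sum = Δx · [v(-1.5) + v(-0.5) + v(0.5) + ...].
Sum = -29.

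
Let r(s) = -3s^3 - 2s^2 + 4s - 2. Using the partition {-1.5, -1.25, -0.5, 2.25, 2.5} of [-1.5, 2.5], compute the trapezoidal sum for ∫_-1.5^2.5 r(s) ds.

Subinterval widths: 0.25, 0.75, 2.75, 0.25.
r(-1.5) = -2.375, r(-1.25) = -4.265625, r(-0.5) = -4.125, r(2.25) = -37.296875, r(2.5) = -51.375.
On each subinterval the trapezoid contributes (Δs_i/2)·[r(s_{i-1}) + r(s_i)].
Sum = -72.015625.

-72.015625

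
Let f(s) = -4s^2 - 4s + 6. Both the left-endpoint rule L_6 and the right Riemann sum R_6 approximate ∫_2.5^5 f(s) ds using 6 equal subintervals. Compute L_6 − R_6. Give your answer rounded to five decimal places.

35.41667

L_6 ≈ -150.9143519.
R_6 ≈ -186.3310185.
L_6 − R_6 ≈ 35.41667.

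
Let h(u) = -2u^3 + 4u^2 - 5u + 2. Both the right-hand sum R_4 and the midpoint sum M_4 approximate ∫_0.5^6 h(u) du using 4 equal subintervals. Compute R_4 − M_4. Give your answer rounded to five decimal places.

-257.71582

R_4 ≈ -682.7949219.
M_4 ≈ -425.0791016.
R_4 − M_4 ≈ -257.71582.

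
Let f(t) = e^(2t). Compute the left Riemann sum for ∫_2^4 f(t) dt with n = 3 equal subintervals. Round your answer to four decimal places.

698.3316

Δt = (4 − 2)/3 = 2/3.
Left endpoints: 2, 8/3, 10/3.
f(2) ≈ 54.5982, f(8/3) ≈ 207.1272, f(10/3) ≈ 785.7720.
Sum = Δt · [f(2) + f(8/3) + f(10/3)].
Sum ≈ 698.3316.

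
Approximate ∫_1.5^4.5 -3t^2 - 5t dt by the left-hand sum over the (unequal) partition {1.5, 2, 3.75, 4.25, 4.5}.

-94.953125

Subinterval widths: 0.5, 1.75, 0.5, 0.25.
Left endpoints: 1.5, 2, 3.75, 4.25.
f(1.5) = -14.25, f(2) = -22, f(3.75) = -60.9375, f(4.25) = -75.4375.
Sum = Σ Δt_i · f(t_i).
Sum = -94.953125.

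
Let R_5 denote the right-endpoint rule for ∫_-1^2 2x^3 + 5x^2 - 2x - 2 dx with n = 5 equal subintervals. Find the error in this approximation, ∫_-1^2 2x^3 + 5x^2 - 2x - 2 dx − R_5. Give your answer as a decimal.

-9.54

Exact integral: ∫_-1^2 f(x) dx = 13.5.
R_5 = 23.04.
Error = 13.5 − 23.04 = -9.54.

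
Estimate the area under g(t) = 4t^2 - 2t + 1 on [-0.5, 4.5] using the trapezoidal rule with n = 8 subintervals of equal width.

107.96875

Δt = (4.5 − (-0.5))/8 = 0.625.
g(-0.5) = 3, g(0.125) = 0.8125, g(0.75) = 1.75, g(1.375) = 5.8125, g(2) = 13, g(2.625) = 23.3125, g(3.25) = 36.75, g(3.875) = 53.3125, g(4.5) = 73.
T_8 = (Δt/2)·[g(t_0) + 2g(t_1) + ... + 2g(t_{7}) + g(t_8)].
Sum = 107.96875.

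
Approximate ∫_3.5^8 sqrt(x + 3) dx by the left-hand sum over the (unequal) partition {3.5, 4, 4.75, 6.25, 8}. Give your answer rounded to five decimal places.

Subinterval widths: 0.5, 0.75, 1.5, 1.75.
Left endpoints: 3.5, 4, 4.75, 6.25.
f(3.5) ≈ 2.54951, f(4) ≈ 2.64575, f(4.75) ≈ 2.78388, f(6.25) ≈ 3.04138.
Sum = Σ Δx_i · f(x_i).
Sum ≈ 12.75731.

12.75731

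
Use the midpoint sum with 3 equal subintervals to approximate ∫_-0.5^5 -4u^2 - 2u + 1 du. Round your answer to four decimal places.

-179.9213

Δu = (5 − (-0.5))/3 = 11/6.
Midpoints: 5/12, 2.25, 49/12.
f(5/12) = -19/36, f(2.25) = -23.75, f(49/12) = -2659/36.
Sum = Δu · [f(5/12) + f(2.25) + f(49/12)].
Sum ≈ -179.9213.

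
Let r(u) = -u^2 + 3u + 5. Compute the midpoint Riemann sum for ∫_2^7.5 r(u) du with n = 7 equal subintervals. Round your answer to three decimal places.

Δu = (7.5 − 2)/7 = 11/14.
Midpoints: 67/28, 89/28, 111/28, 4.75, 155/28, 177/28, 199/28.
r(67/28) = 5059/784, r(89/28) = 3475/784, r(111/28) = 923/784, r(4.75) = -3.3125, r(155/28) = -7085/784, r(177/28) = -12541/784, r(199/28) = -18965/784.
Sum = Δu · [r(67/28) + r(89/28) + r(111/28) + ...].
Sum ≈ -31.800.

-31.800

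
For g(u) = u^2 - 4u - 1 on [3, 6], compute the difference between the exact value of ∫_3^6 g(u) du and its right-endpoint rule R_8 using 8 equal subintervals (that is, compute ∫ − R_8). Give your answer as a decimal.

Exact integral: ∫_3^6 g(u) du = 6.
R_8 = 8.8828125.
Error = 6 − 8.8828125 = -2.8828125.

-2.8828125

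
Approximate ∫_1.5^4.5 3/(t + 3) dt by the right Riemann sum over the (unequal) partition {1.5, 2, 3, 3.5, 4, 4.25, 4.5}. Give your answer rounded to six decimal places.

Subinterval widths: 0.5, 1, 0.5, 0.5, 0.25, 0.25.
Right endpoints: 2, 3, 3.5, 4, 4.25, 4.5.
f(2) = 0.6, f(3) = 0.5, f(3.5) = 6/13, f(4) = 3/7, f(4.25) = 12/29, f(4.5) = 0.4.
Sum = Σ Δt_i · f(t_i).
Sum ≈ 1.448503.

1.448503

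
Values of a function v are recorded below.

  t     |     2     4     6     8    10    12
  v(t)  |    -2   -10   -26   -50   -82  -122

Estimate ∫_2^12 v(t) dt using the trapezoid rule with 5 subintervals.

Δt = 2.
T_5 = (2/2)·[(-2) + 2·(-10) + 2·(-26) + 2·(-50) + 2·(-82) + (-122)] = -460.

-460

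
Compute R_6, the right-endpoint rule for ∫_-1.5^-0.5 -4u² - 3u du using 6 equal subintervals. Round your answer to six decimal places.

Δu = (-0.5 − (-1.5))/6 = 1/6.
Right endpoints: -4/3, -7/6, -1, -5/6, -2/3, -0.5.
f(-4/3) = -28/9, f(-7/6) = -35/18, f(-1) = -1, f(-5/6) = -5/18, f(-2/3) = 2/9, f(-0.5) = 0.5.
Sum = Δu · [f(-4/3) + f(-7/6) + f(-1) + ...].
Sum ≈ -0.935185.

-0.935185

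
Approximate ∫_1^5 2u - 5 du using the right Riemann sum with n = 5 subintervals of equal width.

7.2

Δu = (5 − 1)/5 = 0.8.
Right endpoints: 1.8, 2.6, 3.4, 4.2, 5.
f(1.8) = -1.4, f(2.6) = 0.2, f(3.4) = 1.8, f(4.2) = 3.4, f(5) = 5.
Sum = Δu · [f(1.8) + f(2.6) + f(3.4) + f(4.2) + f(5)].
Sum = 7.2.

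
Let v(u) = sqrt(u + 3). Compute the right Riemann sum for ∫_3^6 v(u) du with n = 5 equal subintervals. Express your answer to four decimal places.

8.3661

Δu = (6 − 3)/5 = 0.6.
Right endpoints: 3.6, 4.2, 4.8, 5.4, 6.
v(3.6) ≈ 2.5690, v(4.2) ≈ 2.6833, v(4.8) ≈ 2.7928, v(5.4) ≈ 2.8983, v(6) ≈ 3.0000.
Sum = Δu · [v(3.6) + v(4.2) + v(4.8) + v(5.4) + v(6)].
Sum ≈ 8.3661.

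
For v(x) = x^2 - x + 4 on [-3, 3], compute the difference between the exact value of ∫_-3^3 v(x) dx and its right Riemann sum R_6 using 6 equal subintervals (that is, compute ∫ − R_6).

2

Exact integral: ∫_-3^3 v(x) dx = 42.
R_6 = 40.
Error = 42 − 40 = 2.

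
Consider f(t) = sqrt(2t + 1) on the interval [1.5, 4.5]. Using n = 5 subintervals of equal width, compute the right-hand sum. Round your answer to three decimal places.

Δt = (4.5 − 1.5)/5 = 0.6.
Right endpoints: 2.1, 2.7, 3.3, 3.9, 4.5.
f(2.1) ≈ 2.280, f(2.7) ≈ 2.530, f(3.3) ≈ 2.757, f(3.9) ≈ 2.966, f(4.5) ≈ 3.162.
Sum = Δt · [f(2.1) + f(2.7) + f(3.3) + f(3.9) + f(4.5)].
Sum ≈ 8.217.

8.217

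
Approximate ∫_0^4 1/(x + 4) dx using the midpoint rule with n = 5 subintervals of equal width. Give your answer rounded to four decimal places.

0.6919

Δx = (4 − 0)/5 = 0.8.
Midpoints: 0.4, 1.2, 2, 2.8, 3.6.
f(0.4) = 5/22, f(1.2) = 5/26, f(2) = 1/6, f(2.8) = 5/34, f(3.6) = 5/38.
Sum = Δx · [f(0.4) + f(1.2) + f(2) + f(2.8) + f(3.6)].
Sum ≈ 0.6919.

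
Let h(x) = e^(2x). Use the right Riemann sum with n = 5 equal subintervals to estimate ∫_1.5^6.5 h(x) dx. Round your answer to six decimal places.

Δx = (6.5 − 1.5)/5 = 1.
Right endpoints: 2.5, 3.5, 4.5, 5.5, 6.5.
h(2.5) ≈ 148.413159, h(3.5) ≈ 1096.633158, h(4.5) ≈ 8103.083928, h(5.5) ≈ 59874.141715, h(6.5) ≈ 442413.392009.
Sum = Δx · [h(2.5) + h(3.5) + h(4.5) + h(5.5) + h(6.5)].
Sum ≈ 511635.663969.

511635.663969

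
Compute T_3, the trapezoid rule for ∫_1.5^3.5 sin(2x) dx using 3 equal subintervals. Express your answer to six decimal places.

-0.738773

Δx = (3.5 − 1.5)/3 = 2/3.
f(1.5) ≈ 0.141120, f(13/6) ≈ -0.929015, f(17/6) ≈ -0.578198, f(3.5) ≈ 0.656987.
T_3 = (Δx/2)·[f(x_0) + 2f(x_1) + 2f(x_2) + f(x_3)].
Sum ≈ -0.738773.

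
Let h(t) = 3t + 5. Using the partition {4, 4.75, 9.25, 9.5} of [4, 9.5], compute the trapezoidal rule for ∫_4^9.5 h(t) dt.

138.875

Subinterval widths: 0.75, 4.5, 0.25.
h(4) = 17, h(4.75) = 19.25, h(9.25) = 32.75, h(9.5) = 33.5.
On each subinterval the trapezoid contributes (Δt_i/2)·[h(t_{i-1}) + h(t_i)].
Sum = 138.875.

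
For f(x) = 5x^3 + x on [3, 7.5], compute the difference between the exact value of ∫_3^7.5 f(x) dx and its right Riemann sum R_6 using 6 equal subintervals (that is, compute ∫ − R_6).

-775.30078125

Exact integral: ∫_3^7.5 f(x) dx = 3877.453125.
R_6 = 4652.75390625.
Error = 3877.453125 − 4652.75390625 = -775.30078125.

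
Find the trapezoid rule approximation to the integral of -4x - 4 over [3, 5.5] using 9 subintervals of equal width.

Δx = (5.5 − 3)/9 = 5/18.
f(3) = -16, f(59/18) = -154/9, f(32/9) = -164/9, f(23/6) = -58/3, f(37/9) = -184/9, f(79/18) = -194/9, f(14/3) = -68/3, f(89/18) = -214/9, f(47/9) = -224/9, f(5.5) = -26.
T_9 = (Δx/2)·[f(x_0) + 2f(x_1) + ... + 2f(x_{8}) + f(x_9)].
Sum = -52.5.

-52.5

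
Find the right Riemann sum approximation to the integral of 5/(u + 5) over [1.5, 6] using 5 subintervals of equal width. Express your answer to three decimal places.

2.494

Δu = (6 − 1.5)/5 = 0.9.
Right endpoints: 2.4, 3.3, 4.2, 5.1, 6.
f(2.4) = 25/37, f(3.3) = 50/83, f(4.2) = 25/46, f(5.1) = 50/101, f(6) = 5/11.
Sum = Δu · [f(2.4) + f(3.3) + f(4.2) + f(5.1) + f(6)].
Sum ≈ 2.494.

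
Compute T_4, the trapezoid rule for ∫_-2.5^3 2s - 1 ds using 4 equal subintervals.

Δs = (3 − (-2.5))/4 = 1.375.
f(-2.5) = -6, f(-1.125) = -3.25, f(0.25) = -0.5, f(1.625) = 2.25, f(3) = 5.
T_4 = (Δs/2)·[f(s_0) + 2f(s_1) + 2f(s_2) + 2f(s_3) + f(s_4)].
Sum = -2.75.

-2.75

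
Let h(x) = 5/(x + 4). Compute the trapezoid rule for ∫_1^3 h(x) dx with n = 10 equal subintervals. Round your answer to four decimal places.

Δx = (3 − 1)/10 = 0.2.
h(1) = 1, h(1.2) = 25/26, h(1.4) = 25/27, h(1.6) = 25/28, h(1.8) = 25/29, h(2) = 5/6, h(2.2) = 25/31, h(2.4) = 0.78125, h(2.6) = 25/33, h(2.8) = 25/34, h(3) = 5/7.
T_10 = (Δx/2)·[h(x_0) + 2h(x_1) + ... + 2h(x_{9}) + h(x_10)].
Sum ≈ 1.6827.

1.6827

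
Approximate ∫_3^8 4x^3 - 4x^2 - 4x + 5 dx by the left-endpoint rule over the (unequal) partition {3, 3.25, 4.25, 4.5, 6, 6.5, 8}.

2278.015625

Subinterval widths: 0.25, 1, 0.25, 1.5, 0.5, 1.5.
Left endpoints: 3, 3.25, 4.25, 4.5, 6, 6.5.
f(3) = 65, f(3.25) = 87.0625, f(4.25) = 222.8125, f(4.5) = 270.5, f(6) = 701, f(6.5) = 908.5.
Sum = Σ Δx_i · f(x_i).
Sum = 2278.015625.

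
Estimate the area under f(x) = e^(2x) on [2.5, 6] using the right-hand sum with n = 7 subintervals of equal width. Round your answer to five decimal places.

128619.75140

Δx = (6 − 2.5)/7 = 0.5.
Right endpoints: 3, 3.5, 4, 4.5, 5, 5.5, 6.
f(3) ≈ 403.42879, f(3.5) ≈ 1096.63316, f(4) ≈ 2980.95799, f(4.5) ≈ 8103.08393, f(5) ≈ 22026.46579, f(5.5) ≈ 59874.14172, f(6) ≈ 162754.79142.
Sum = Δx · [f(3) + f(3.5) + f(4) + ...].
Sum ≈ 128619.75140.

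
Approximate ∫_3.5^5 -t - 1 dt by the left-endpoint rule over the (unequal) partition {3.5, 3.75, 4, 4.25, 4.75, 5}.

Subinterval widths: 0.25, 0.25, 0.25, 0.5, 0.25.
Left endpoints: 3.5, 3.75, 4, 4.25, 4.75.
f(3.5) = -4.5, f(3.75) = -4.75, f(4) = -5, f(4.25) = -5.25, f(4.75) = -5.75.
Sum = Σ Δt_i · f(t_i).
Sum = -7.625.

-7.625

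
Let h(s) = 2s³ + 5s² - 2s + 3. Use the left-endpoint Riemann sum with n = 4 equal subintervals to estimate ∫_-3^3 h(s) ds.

47.25

Δs = (3 − (-3))/4 = 1.5.
Left endpoints: -3, -1.5, 0, 1.5.
h(-3) = 0, h(-1.5) = 10.5, h(0) = 3, h(1.5) = 18.
Sum = Δs · [h(-3) + h(-1.5) + h(0) + h(1.5)].
Sum = 47.25.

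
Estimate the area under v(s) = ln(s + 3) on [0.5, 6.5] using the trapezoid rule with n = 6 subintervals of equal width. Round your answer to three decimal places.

10.988

Δs = (6.5 − 0.5)/6 = 1.
v(0.5) ≈ 1.253, v(1.5) ≈ 1.504, v(2.5) ≈ 1.705, v(3.5) ≈ 1.872, v(4.5) ≈ 2.015, v(5.5) ≈ 2.140, v(6.5) ≈ 2.251.
T_6 = (Δs/2)·[v(s_0) + 2v(s_1) + ... + 2v(s_{5}) + v(s_6)].
Sum ≈ 10.988.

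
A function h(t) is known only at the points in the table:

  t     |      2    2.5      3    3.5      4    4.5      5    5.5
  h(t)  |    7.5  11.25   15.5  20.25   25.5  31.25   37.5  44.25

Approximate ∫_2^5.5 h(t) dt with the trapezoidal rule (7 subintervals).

83.5625

Δt = 0.5.
T_7 = (0.5/2)·[7.5 + 2·11.25 + 2·15.5 + 2·20.25 + 2·25.5 + 2·31.25 + 2·37.5 + 44.25] = 83.5625.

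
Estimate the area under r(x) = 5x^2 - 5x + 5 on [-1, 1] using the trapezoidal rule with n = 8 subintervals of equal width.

Δx = (1 − (-1))/8 = 0.25.
r(-1) = 15, r(-0.75) = 11.5625, r(-0.5) = 8.75, r(-0.25) = 6.5625, r(0) = 5, r(0.25) = 4.0625, r(0.5) = 3.75, r(0.75) = 4.0625, r(1) = 5.
T_8 = (Δx/2)·[r(x_0) + 2r(x_1) + ... + 2r(x_{7}) + r(x_8)].
Sum = 13.4375.

13.4375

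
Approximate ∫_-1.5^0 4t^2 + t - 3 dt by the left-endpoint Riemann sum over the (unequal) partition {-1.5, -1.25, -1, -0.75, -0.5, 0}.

Subinterval widths: 0.25, 0.25, 0.25, 0.25, 0.5.
Left endpoints: -1.5, -1.25, -1, -0.75, -0.5.
f(-1.5) = 4.5, f(-1.25) = 2, f(-1) = 0, f(-0.75) = -1.5, f(-0.5) = -2.5.
Sum = Σ Δt_i · f(t_i).
Sum = 0.

0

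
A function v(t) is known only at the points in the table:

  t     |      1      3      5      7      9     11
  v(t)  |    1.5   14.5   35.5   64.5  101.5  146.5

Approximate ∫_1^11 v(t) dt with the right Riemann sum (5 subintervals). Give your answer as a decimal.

725

Δt = 2.
Sum = 2·[14.5 + 35.5 + 64.5 + 101.5 + 146.5] = 725.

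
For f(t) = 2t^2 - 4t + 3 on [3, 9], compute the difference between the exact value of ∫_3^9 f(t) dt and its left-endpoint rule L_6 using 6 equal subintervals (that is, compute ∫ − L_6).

Exact integral: ∫_3^9 f(t) dt = 342.
L_6 = 284.
Error = 342 − 284 = 58.

58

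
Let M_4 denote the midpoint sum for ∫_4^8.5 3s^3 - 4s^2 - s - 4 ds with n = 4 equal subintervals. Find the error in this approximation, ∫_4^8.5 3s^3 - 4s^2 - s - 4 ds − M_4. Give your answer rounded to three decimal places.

24.798

Exact integral: ∫_4^8.5 f(s) ds = 2943.421875.
M_4 ≈ 2918.62354.
Error ≈ 2943.421875 − 2918.62354 ≈ 24.798.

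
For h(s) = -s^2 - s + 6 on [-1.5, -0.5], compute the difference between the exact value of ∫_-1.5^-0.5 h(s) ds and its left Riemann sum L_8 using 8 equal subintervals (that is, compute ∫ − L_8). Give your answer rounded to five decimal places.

Exact integral: ∫_-1.5^-0.5 h(s) ds ≈ 5.9166667.
L_8 = 5.8515625.
Error ≈ 5.9166667 − 5.8515625 ≈ 0.06510.

0.06510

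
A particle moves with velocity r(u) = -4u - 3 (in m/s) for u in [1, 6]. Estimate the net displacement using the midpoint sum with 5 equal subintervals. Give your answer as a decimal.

Δu = (6 − 1)/5 = 1.
Midpoints: 1.5, 2.5, 3.5, 4.5, 5.5.
r(1.5) = -9, r(2.5) = -13, r(3.5) = -17, r(4.5) = -21, r(5.5) = -25.
Sum = Δu · [r(1.5) + r(2.5) + r(3.5) + r(4.5) + r(5.5)].
Sum = -85.

-85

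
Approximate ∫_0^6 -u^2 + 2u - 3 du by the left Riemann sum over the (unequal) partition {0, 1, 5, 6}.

-29

Subinterval widths: 1, 4, 1.
Left endpoints: 0, 1, 5.
f(0) = -3, f(1) = -2, f(5) = -18.
Sum = Σ Δu_i · f(u_i).
Sum = -29.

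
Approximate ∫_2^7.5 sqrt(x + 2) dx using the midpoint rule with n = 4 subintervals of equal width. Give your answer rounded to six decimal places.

14.194182

Δx = (7.5 − 2)/4 = 1.375.
Midpoints: 2.6875, 4.0625, 5.4375, 6.8125.
f(2.6875) ≈ 2.165064, f(4.0625) ≈ 2.462214, f(5.4375) ≈ 2.727178, f(6.8125) ≈ 2.968586.
Sum = Δx · [f(2.6875) + f(4.0625) + f(5.4375) + f(6.8125)].
Sum ≈ 14.194182.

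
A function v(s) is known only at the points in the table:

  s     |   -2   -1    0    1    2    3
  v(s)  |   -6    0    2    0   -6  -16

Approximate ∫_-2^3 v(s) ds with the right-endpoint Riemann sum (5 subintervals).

Δs = 1.
Sum = 1·[0 + 2 + 0 + (-6) + (-16)] = -20.

-20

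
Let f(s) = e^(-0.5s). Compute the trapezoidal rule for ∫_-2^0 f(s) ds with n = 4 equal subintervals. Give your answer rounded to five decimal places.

3.45444

Δs = (0 − (-2))/4 = 0.5.
f(-2) ≈ 2.71828, f(-1.5) ≈ 2.11700, f(-1) ≈ 1.64872, f(-0.5) ≈ 1.28403, f(0) ≈ 1.00000.
T_4 = (Δs/2)·[f(s_0) + 2f(s_1) + 2f(s_2) + 2f(s_3) + f(s_4)].
Sum ≈ 3.45444.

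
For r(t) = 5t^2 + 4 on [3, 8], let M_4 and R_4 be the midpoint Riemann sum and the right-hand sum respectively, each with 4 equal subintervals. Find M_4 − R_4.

M_4 = 825.078125.
R_4 = 1006.71875.
M_4 − R_4 = -181.640625.

-181.640625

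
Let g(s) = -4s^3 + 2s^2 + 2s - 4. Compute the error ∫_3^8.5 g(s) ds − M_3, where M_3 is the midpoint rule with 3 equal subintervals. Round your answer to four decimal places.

Exact integral: ∫_3^8.5 g(s) ds ≈ -4706.395833.
M_3 ≈ -4603.181713.
Error ≈ -4706.395833 − (-4603.181713) ≈ -103.2141.

-103.2141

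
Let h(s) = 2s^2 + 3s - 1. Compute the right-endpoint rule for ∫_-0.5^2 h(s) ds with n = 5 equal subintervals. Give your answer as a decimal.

Δs = (2 − (-0.5))/5 = 0.5.
Right endpoints: 0, 0.5, 1, 1.5, 2.
h(0) = -1, h(0.5) = 1, h(1) = 4, h(1.5) = 8, h(2) = 13.
Sum = Δs · [h(0) + h(0.5) + h(1) + h(1.5) + h(2)].
Sum = 12.5.

12.5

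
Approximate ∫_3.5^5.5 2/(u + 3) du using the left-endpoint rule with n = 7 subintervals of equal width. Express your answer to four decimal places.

Δu = (5.5 − 3.5)/7 = 2/7.
Left endpoints: 3.5, 53/14, 57/14, 61/14, 65/14, 69/14, 73/14.
f(3.5) = 4/13, f(53/14) = 28/95, f(57/14) = 28/99, f(61/14) = 28/103, f(65/14) = 28/107, f(69/14) = 28/111, f(73/14) = 28/115.
Sum = Δu · [f(3.5) + f(53/14) + f(57/14) + ...].
Sum ≈ 0.5470.

0.5470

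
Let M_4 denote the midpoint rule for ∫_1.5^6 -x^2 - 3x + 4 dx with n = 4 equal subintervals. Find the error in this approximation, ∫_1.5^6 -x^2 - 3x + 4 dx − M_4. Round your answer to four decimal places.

Exact integral: ∫_1.5^6 f(x) dx = -103.5.
M_4 ≈ -103.025391.
Error ≈ -103.5 − (-103.025391) ≈ -0.4746.

-0.4746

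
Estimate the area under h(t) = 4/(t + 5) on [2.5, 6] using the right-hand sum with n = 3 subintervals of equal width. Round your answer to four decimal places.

1.4373

Δt = (6 − 2.5)/3 = 7/6.
Right endpoints: 11/3, 29/6, 6.
h(11/3) = 6/13, h(29/6) = 24/59, h(6) = 4/11.
Sum = Δt · [h(11/3) + h(29/6) + h(6)].
Sum ≈ 1.4373.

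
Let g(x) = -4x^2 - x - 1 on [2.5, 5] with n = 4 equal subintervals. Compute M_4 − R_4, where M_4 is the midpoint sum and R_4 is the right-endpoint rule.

25.1953125

M_4 = -157.3828125.
R_4 = -182.578125.
M_4 − R_4 = 25.1953125.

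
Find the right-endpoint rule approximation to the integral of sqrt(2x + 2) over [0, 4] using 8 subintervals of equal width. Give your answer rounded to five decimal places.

10.02703

Δx = (4 − 0)/8 = 0.5.
Right endpoints: 0.5, 1, 1.5, 2, 2.5, 3, 3.5, 4.
f(0.5) ≈ 1.73205, f(1) ≈ 2.00000, f(1.5) ≈ 2.23607, f(2) ≈ 2.44949, f(2.5) ≈ 2.64575, f(3) ≈ 2.82843, f(3.5) ≈ 3.00000, f(4) ≈ 3.16228.
Sum = Δx · [f(0.5) + f(1) + f(1.5) + ...].
Sum ≈ 10.02703.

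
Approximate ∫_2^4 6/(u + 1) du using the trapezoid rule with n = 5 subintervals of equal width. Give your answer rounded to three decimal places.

Δu = (4 − 2)/5 = 0.4.
f(2) = 2, f(2.4) = 30/17, f(2.8) = 30/19, f(3.2) = 10/7, f(3.6) = 30/23, f(4) = 1.2.
T_5 = (Δu/2)·[f(u_0) + 2f(u_1) + ... + 2f(u_{4}) + f(u_5)].
Sum ≈ 3.071.

3.071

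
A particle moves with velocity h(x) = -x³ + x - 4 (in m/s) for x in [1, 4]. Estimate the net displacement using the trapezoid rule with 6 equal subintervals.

Δx = (4 − 1)/6 = 0.5.
h(1) = -4, h(1.5) = -5.875, h(2) = -10, h(2.5) = -17.125, h(3) = -28, h(3.5) = -43.375, h(4) = -64.
T_6 = (Δx/2)·[h(x_0) + 2h(x_1) + ... + 2h(x_{5}) + h(x_6)].
Sum = -69.1875.

-69.1875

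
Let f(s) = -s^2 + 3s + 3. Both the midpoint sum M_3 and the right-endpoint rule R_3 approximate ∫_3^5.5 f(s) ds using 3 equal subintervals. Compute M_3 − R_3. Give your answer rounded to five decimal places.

M_3 ≈ -6.9386574.
R_3 ≈ -13.1018519.
M_3 − R_3 ≈ 6.16319.

6.16319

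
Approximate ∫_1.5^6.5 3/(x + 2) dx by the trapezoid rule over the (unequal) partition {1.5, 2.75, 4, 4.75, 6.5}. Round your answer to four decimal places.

2.6896

Subinterval widths: 1.25, 1.25, 0.75, 1.75.
f(1.5) = 6/7, f(2.75) = 12/19, f(4) = 0.5, f(4.75) = 4/9, f(6.5) = 6/17.
On each subinterval the trapezoid contributes (Δx_i/2)·[f(x_{i-1}) + f(x_i)].
Sum ≈ 2.6896.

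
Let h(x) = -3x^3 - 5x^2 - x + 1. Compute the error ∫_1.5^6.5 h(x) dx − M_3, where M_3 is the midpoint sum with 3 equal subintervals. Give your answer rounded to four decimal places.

-47.4537

Exact integral: ∫_1.5^6.5 h(x) dx ≈ -1802.083333.
M_3 ≈ -1754.629630.
Error ≈ -1802.083333 − (-1754.629630) ≈ -47.4537.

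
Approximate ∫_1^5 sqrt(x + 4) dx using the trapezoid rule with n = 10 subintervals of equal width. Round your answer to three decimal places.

Δx = (5 − 1)/10 = 0.4.
f(1) ≈ 2.236, f(1.4) ≈ 2.324, f(1.8) ≈ 2.408, f(2.2) ≈ 2.490, f(2.6) ≈ 2.569, f(3) ≈ 2.646, f(3.4) ≈ 2.720, f(3.8) ≈ 2.793, f(4.2) ≈ 2.864, f(4.6) ≈ 2.933, f(5) ≈ 3.000.
T_10 = (Δx/2)·[f(x_0) + 2f(x_1) + ... + 2f(x_{9}) + f(x_10)].
Sum ≈ 10.546.

10.546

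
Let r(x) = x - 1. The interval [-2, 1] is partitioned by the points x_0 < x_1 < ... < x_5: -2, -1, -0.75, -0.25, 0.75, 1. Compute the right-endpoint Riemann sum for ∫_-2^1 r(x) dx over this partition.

-3.3125

Subinterval widths: 1, 0.25, 0.5, 1, 0.25.
Right endpoints: -1, -0.75, -0.25, 0.75, 1.
r(-1) = -2, r(-0.75) = -1.75, r(-0.25) = -1.25, r(0.75) = -0.25, r(1) = 0.
Sum = Σ Δx_i · r(x_i).
Sum = -3.3125.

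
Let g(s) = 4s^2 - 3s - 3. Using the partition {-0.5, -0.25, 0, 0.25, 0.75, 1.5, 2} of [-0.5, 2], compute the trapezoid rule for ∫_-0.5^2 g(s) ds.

-1.8125

Subinterval widths: 0.25, 0.25, 0.25, 0.5, 0.75, 0.5.
g(-0.5) = -0.5, g(-0.25) = -2, g(0) = -3, g(0.25) = -3.5, g(0.75) = -3, g(1.5) = 1.5, g(2) = 7.
On each subinterval the trapezoid contributes (Δs_i/2)·[g(s_{i-1}) + g(s_i)].
Sum = -1.8125.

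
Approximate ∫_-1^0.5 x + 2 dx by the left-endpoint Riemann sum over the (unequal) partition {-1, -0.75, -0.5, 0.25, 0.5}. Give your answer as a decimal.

2.25

Subinterval widths: 0.25, 0.25, 0.75, 0.25.
Left endpoints: -1, -0.75, -0.5, 0.25.
f(-1) = 1, f(-0.75) = 1.25, f(-0.5) = 1.5, f(0.25) = 2.25.
Sum = Σ Δx_i · f(x_i).
Sum = 2.25.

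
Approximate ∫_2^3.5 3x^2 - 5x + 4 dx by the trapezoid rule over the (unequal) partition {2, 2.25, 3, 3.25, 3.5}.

Subinterval widths: 0.25, 0.75, 0.25, 0.25.
f(2) = 6, f(2.25) = 7.9375, f(3) = 16, f(3.25) = 19.4375, f(3.5) = 23.25.
On each subinterval the trapezoid contributes (Δx_i/2)·[f(x_{i-1}) + f(x_i)].
Sum = 20.484375.

20.484375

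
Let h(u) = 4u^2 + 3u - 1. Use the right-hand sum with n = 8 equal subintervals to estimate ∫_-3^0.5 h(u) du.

14.62890625

Δu = (0.5 − (-3))/8 = 0.4375.
Right endpoints: -2.5625, -2.125, -1.6875, -1.25, -0.8125, -0.375, 0.0625, 0.5.
h(-2.5625) = 17.578125, h(-2.125) = 10.6875, h(-1.6875) = 5.328125, h(-1.25) = 1.5, h(-0.8125) = -0.796875, h(-0.375) = -1.5625, h(0.0625) = -0.796875, h(0.5) = 1.5.
Sum = Δu · [h(-2.5625) + h(-2.125) + h(-1.6875) + ...].
Sum = 14.62890625.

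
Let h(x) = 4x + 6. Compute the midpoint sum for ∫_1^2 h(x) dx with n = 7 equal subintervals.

12

Δx = (2 − 1)/7 = 1/7.
Midpoints: 15/14, 17/14, 19/14, 1.5, 23/14, 25/14, 27/14.
h(15/14) = 72/7, h(17/14) = 76/7, h(19/14) = 80/7, h(1.5) = 12, h(23/14) = 88/7, h(25/14) = 92/7, h(27/14) = 96/7.
Sum = Δx · [h(15/14) + h(17/14) + h(19/14) + ...].
Sum = 12.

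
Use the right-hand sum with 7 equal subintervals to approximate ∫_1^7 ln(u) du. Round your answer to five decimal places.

Δu = (7 − 1)/7 = 6/7.
Right endpoints: 13/7, 19/7, 25/7, 31/7, 37/7, 43/7, 7.
f(13/7) ≈ 0.61904, f(19/7) ≈ 0.99853, f(25/7) ≈ 1.27297, f(31/7) ≈ 1.48808, f(37/7) ≈ 1.66501, f(43/7) ≈ 1.81529, f(7) ≈ 1.94591.
Sum = Δu · [f(13/7) + f(19/7) + f(25/7) + ...].
Sum ≈ 8.40413.

8.40413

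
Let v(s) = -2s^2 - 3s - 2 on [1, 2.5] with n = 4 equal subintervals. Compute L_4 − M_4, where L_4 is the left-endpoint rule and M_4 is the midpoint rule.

2.70703125

L_4 = -17.8828125.
M_4 = -20.58984375.
L_4 − M_4 = 2.70703125.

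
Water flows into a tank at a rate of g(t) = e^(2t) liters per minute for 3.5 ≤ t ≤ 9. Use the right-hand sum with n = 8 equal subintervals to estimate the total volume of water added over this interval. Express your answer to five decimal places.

60416042.65049

Δt = (9 − 3.5)/8 = 0.6875.
Right endpoints: 4.1875, 4.875, 5.5625, 6.25, 6.9375, 7.625, 8.3125, 9.
g(4.1875) ≈ 4337.26828, g(4.875) ≈ 17154.22881, g(5.5625) ≈ 67846.29106, g(6.25) ≈ 268337.28652, g(6.9375) ≈ 1061294.55581, g(7.625) ≈ 4197501.39385, g(8.3125) ≈ 16601440.05723, g(9) ≈ 65659969.13733.
Sum = Δt · [g(4.1875) + g(4.875) + g(5.5625) + ...].
Sum ≈ 60416042.65049.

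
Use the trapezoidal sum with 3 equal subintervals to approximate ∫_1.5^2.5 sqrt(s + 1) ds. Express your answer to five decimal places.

1.72958

Δs = (2.5 − 1.5)/3 = 1/3.
f(1.5) ≈ 1.58114, f(11/6) ≈ 1.68325, f(13/6) ≈ 1.77951, f(2.5) ≈ 1.87083.
T_3 = (Δs/2)·[f(s_0) + 2f(s_1) + 2f(s_2) + f(s_3)].
Sum ≈ 1.72958.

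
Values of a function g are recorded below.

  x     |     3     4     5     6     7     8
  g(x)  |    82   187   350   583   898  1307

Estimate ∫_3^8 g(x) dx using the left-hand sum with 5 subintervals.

Δx = 1.
Sum = 1·[82 + 187 + 350 + 583 + 898] = 2100.

2100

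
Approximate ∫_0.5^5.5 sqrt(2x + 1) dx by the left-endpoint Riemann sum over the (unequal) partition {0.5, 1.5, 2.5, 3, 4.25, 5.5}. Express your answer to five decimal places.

Subinterval widths: 1, 1, 0.5, 1.25, 1.25.
Left endpoints: 0.5, 1.5, 2.5, 3, 4.25.
f(0.5) ≈ 1.41421, f(1.5) ≈ 2.00000, f(2.5) ≈ 2.44949, f(3) ≈ 2.64575, f(4.25) ≈ 3.08221.
Sum = Σ Δx_i · f(x_i).
Sum ≈ 11.79891.

11.79891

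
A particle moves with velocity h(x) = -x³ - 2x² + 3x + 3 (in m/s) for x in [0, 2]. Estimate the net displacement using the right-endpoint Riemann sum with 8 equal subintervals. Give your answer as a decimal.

Δx = (2 − 0)/8 = 0.25.
Right endpoints: 0.25, 0.5, 0.75, 1, 1.25, 1.5, 1.75, 2.
h(0.25) = 3.609375, h(0.5) = 3.875, h(0.75) = 3.703125, h(1) = 3, h(1.25) = 1.671875, h(1.5) = -0.375, h(1.75) = -3.234375, h(2) = -7.
Sum = Δx · [h(0.25) + h(0.5) + h(0.75) + ...].
Sum = 1.3125.

1.3125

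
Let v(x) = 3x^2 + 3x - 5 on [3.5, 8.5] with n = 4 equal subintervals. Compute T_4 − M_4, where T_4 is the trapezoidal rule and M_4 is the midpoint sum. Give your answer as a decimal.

5.859375

T_4 = 640.15625.
M_4 = 634.296875.
T_4 − M_4 = 5.859375.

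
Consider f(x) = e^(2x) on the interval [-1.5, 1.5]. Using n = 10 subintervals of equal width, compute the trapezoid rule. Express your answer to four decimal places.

10.3166

Δx = (1.5 − (-1.5))/10 = 0.3.
f(-1.5) ≈ 0.0498, f(-1.2) ≈ 0.0907, f(-0.9) ≈ 0.1653, f(-0.6) ≈ 0.3012, f(-0.3) ≈ 0.5488, f(0) ≈ 1.0000, f(0.3) ≈ 1.8221, f(0.6) ≈ 3.3201, f(0.9) ≈ 6.0496, f(1.2) ≈ 11.0232, f(1.5) ≈ 20.0855.
T_10 = (Δx/2)·[f(x_0) + 2f(x_1) + ... + 2f(x_{9}) + f(x_10)].
Sum ≈ 10.3166.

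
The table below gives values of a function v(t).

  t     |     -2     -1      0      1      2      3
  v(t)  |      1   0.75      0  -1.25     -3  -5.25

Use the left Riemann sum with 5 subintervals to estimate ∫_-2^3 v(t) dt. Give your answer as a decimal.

-2.5

Δt = 1.
Sum = 1·[1 + 0.75 + 0 + (-1.25) + (-3)] = -2.5.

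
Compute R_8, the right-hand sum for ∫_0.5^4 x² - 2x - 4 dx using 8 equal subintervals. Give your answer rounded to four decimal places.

-6.4326

Δx = (4 − 0.5)/8 = 0.4375.
Right endpoints: 0.9375, 1.375, 1.8125, 2.25, 2.6875, 3.125, 3.5625, 4.
f(0.9375) = -4.99609375, f(1.375) = -4.859375, f(1.8125) = -4.33984375, f(2.25) = -3.4375, f(2.6875) = -2.15234375, f(3.125) = -0.484375, f(3.5625) = 1.56640625, f(4) = 4.
Sum = Δx · [f(0.9375) + f(1.375) + f(1.8125) + ...].
Sum ≈ -6.4326.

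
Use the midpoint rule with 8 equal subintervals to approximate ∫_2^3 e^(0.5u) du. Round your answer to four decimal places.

Δu = (3 − 2)/8 = 0.125.
Midpoints: 2.0625, 2.1875, 2.3125, 2.4375, 2.5625, 2.6875, 2.8125, 2.9375.
f(2.0625) ≈ 2.8046, f(2.1875) ≈ 2.9854, f(2.3125) ≈ 3.1780, f(2.4375) ≈ 3.3830, f(2.5625) ≈ 3.6011, f(2.6875) ≈ 3.8334, f(2.8125) ≈ 4.0806, f(2.9375) ≈ 4.3438.
Sum = Δu · [f(2.0625) + f(2.1875) + f(2.3125) + ...].
Sum ≈ 3.5262.

3.5262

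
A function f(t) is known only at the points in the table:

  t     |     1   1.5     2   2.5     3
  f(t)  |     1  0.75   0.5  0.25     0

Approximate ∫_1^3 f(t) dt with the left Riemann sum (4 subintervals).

1.25

Δt = 0.5.
Sum = 0.5·[1 + 0.75 + 0.5 + 0.25] = 1.25.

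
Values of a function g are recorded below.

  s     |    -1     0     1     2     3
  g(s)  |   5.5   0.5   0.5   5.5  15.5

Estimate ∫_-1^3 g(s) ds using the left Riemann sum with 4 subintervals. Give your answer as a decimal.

Δs = 1.
Sum = 1·[5.5 + 0.5 + 0.5 + 5.5] = 12.

12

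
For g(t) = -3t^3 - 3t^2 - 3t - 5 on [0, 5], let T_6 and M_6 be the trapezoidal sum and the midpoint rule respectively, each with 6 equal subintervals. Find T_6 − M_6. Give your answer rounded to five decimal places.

-22.13542

T_6 ≈ -671.0069444.
M_6 ≈ -648.8715278.
T_6 − M_6 ≈ -22.13542.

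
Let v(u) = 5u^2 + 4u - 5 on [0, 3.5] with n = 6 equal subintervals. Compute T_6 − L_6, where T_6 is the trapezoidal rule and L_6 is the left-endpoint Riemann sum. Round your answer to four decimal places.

T_6 ≈ 79.450810.
L_6 ≈ 57.502894.
T_6 − L_6 ≈ 21.9479.

21.9479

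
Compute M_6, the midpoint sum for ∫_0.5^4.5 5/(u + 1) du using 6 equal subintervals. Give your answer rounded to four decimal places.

Δu = (4.5 − 0.5)/6 = 2/3.
Midpoints: 5/6, 1.5, 13/6, 17/6, 3.5, 25/6.
f(5/6) = 30/11, f(1.5) = 2, f(13/6) = 30/19, f(17/6) = 30/23, f(3.5) = 10/9, f(25/6) = 30/31.
Sum = Δu · [f(5/6) + f(1.5) + f(13/6) + ...].
Sum ≈ 6.4596.

6.4596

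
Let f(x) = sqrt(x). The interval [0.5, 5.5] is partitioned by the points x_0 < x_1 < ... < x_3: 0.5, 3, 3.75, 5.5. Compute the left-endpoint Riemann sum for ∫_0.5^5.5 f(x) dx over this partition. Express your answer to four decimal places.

6.4557

Subinterval widths: 2.5, 0.75, 1.75.
Left endpoints: 0.5, 3, 3.75.
f(0.5) ≈ 0.7071, f(3) ≈ 1.7321, f(3.75) ≈ 1.9365.
Sum = Σ Δx_i · f(x_i).
Sum ≈ 6.4557.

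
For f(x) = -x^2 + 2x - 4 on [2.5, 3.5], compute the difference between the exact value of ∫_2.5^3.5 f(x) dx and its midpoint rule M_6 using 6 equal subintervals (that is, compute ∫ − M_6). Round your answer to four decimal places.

Exact integral: ∫_2.5^3.5 f(x) dx ≈ -7.083333.
M_6 ≈ -7.081019.
Error ≈ -7.083333 − (-7.081019) ≈ -0.0023.

-0.0023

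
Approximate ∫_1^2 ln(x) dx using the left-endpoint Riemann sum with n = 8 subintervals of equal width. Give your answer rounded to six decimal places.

Δx = (2 − 1)/8 = 0.125.
Left endpoints: 1, 1.125, 1.25, 1.375, 1.5, 1.625, 1.75, 1.875.
f(1) ≈ 0.000000, f(1.125) ≈ 0.117783, f(1.25) ≈ 0.223144, f(1.375) ≈ 0.318454, f(1.5) ≈ 0.405465, f(1.625) ≈ 0.485508, f(1.75) ≈ 0.559616, f(1.875) ≈ 0.628609.
Sum = Δx · [f(1) + f(1.125) + f(1.25) + ...].
Sum ≈ 0.342322.

0.342322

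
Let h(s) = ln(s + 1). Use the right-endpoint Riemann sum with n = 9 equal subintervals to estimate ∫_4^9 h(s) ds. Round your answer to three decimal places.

10.169

Δs = (9 − 4)/9 = 5/9.
Right endpoints: 41/9, 46/9, 17/3, 56/9, 61/9, 22/3, 71/9, 76/9, 9.
h(41/9) ≈ 1.715, h(46/9) ≈ 1.810, h(17/3) ≈ 1.897, h(56/9) ≈ 1.977, h(61/9) ≈ 2.051, h(22/3) ≈ 2.120, h(71/9) ≈ 2.185, h(76/9) ≈ 2.245, h(9) ≈ 2.303.
Sum = Δs · [h(41/9) + h(46/9) + h(17/3) + ...].
Sum ≈ 10.169.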